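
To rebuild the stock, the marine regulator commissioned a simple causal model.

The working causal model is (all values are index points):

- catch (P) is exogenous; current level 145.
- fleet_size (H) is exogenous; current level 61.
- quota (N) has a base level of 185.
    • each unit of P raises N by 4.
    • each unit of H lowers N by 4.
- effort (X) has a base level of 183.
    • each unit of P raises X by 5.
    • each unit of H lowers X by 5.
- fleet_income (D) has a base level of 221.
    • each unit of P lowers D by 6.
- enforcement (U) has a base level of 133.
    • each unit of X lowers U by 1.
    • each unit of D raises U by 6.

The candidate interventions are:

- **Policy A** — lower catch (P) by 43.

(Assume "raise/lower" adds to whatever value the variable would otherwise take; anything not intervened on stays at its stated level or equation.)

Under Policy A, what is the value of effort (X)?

Policy A (P − 43):
  P = 145 − 43 = 102
  H = 61
  X = 183 + 5·102 − 5·61 = 388

388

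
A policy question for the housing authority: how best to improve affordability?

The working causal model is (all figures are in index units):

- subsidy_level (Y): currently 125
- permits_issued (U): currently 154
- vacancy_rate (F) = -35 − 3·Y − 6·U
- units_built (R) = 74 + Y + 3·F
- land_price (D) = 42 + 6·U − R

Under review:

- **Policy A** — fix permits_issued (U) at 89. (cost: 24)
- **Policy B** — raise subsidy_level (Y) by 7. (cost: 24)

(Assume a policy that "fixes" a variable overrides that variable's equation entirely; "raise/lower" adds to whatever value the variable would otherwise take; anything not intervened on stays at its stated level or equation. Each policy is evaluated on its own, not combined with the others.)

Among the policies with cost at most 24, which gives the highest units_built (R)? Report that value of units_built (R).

-2633

Policy A (U := 89):
  Y = 125
  U = 89
  F = -35 − 3·125 − 6·89 = -944
  R = 74 + 125 + 3·(-944) = -2633
Policy B (Y + 7):
  Y = 125 + 7 = 132
  U = 154
  F = -35 − 3·132 − 6·154 = -1355
  R = 74 + 132 + 3·(-1355) = -3859
Comparing — Policy A: R=-2633, Policy B: R=-3859. Highest is -2633 (Policy A).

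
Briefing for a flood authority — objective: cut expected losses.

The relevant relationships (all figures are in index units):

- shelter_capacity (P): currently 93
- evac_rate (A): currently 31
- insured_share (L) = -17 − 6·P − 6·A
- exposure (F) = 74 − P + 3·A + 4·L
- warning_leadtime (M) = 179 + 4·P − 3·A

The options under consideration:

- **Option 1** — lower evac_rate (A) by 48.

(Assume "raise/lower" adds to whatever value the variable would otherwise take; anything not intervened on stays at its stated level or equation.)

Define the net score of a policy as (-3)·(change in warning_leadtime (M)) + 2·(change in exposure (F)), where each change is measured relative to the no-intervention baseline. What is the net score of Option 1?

Baseline:
  P = 93
  A = 31
  L = -17 − 6·93 − 6·31 = -761
  F = 74 − 93 + 3·31 + 4·(-761) = -2970
  M = 179 + 4·93 − 3·31 = 458
Option 1 (A − 48):
  P = 93
  A = 31 − 48 = -17
  L = -17 − 6·93 − 6·(-17) = -473
  F = 74 − 93 + 3·(-17) + 4·(-473) = -1962
  M = 179 + 4·93 − 3·(-17) = 602
ΔM = 602 − 458 = 144; ΔF = -1962 − (-2970) = 1008
Score = (-3)·144 + 2·1008 = 1584

1584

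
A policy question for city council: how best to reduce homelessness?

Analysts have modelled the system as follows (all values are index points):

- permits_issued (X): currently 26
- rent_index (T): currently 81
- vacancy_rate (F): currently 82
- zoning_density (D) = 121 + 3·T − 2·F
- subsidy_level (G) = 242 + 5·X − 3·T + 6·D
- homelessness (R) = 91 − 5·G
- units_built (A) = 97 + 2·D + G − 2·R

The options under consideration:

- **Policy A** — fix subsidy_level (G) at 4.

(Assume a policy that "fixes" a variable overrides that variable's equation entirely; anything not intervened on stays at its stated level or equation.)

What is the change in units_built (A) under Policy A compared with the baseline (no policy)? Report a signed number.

-14575

Baseline:
  X = 26
  T = 81
  F = 82
  D = 121 + 3·81 − 2·82 = 200
  G = 242 + 5·26 − 3·81 + 6·200 = 1329
  R = 91 − 5·1329 = -6554
  A = 97 + 2·200 + 1329 − 2·(-6554) = 14934
Policy A (G := 4):
  X = 26
  T = 81
  F = 82
  D = 121 + 3·81 − 2·82 = 200
  G = 4
  R = 91 − 5·4 = 71
  A = 97 + 2·200 + 4 − 2·71 = 359
Change in A: 359 − 14934 = -14575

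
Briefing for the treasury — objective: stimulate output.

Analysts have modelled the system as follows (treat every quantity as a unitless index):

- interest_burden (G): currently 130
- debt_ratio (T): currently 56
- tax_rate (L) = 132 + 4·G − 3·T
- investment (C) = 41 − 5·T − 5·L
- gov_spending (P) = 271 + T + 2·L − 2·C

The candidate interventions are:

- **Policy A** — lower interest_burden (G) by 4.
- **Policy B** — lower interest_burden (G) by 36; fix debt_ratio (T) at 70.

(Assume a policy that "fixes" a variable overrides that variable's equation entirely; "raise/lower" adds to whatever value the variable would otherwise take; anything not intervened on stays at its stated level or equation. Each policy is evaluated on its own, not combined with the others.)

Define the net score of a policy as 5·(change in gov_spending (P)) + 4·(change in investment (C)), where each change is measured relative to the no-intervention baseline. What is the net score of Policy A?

Baseline:
  G = 130
  T = 56
  L = 132 + 4·130 − 3·56 = 484
  C = 41 − 5·56 − 5·484 = -2659
  P = 271 + 56 + 2·484 − 2·(-2659) = 6613
Policy A (G − 4):
  G = 130 − 4 = 126
  T = 56
  L = 132 + 4·126 − 3·56 = 468
  C = 41 − 5·56 − 5·468 = -2579
  P = 271 + 56 + 2·468 − 2·(-2579) = 6421
ΔP = 6421 − 6613 = -192; ΔC = -2579 − (-2659) = 80
Score = 5·(-192) + 4·80 = -640

-640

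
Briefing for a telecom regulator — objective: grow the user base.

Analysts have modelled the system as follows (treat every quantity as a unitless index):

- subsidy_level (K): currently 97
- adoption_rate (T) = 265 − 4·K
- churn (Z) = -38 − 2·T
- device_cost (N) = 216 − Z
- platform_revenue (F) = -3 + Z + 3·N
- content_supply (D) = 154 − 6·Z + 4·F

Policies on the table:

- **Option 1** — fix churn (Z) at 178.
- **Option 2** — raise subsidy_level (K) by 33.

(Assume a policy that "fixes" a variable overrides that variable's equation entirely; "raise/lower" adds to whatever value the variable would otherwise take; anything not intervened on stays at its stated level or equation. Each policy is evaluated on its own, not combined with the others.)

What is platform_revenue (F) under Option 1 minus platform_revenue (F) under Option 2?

Option 1 (Z := 178):
  K = 97
  T = 265 − 4·97 = -123
  Z = 178
  N = 216 − 178 = 38
  F = -3 + 178 + 3·38 = 289
Option 2 (K + 33):
  K = 97 + 33 = 130
  T = 265 − 4·130 = -255
  Z = -38 − 2·(-255) = 472
  N = 216 − 472 = -256
  F = -3 + 472 + 3·(-256) = -299
F: 289 − (-299) = 588

588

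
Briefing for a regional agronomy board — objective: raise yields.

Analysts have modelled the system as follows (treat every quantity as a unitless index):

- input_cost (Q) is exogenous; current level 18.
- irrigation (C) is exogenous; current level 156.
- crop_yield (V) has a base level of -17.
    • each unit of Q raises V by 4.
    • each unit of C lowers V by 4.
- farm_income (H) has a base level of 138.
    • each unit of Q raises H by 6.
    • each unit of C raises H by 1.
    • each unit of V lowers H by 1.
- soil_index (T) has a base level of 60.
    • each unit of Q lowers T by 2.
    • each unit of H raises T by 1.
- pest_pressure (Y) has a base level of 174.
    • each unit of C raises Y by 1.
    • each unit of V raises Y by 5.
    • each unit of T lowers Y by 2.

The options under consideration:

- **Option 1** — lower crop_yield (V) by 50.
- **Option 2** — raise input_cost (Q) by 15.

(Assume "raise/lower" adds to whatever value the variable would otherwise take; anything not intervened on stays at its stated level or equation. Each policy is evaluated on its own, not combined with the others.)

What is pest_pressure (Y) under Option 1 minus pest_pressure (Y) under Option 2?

Option 1 (V − 50):
  Q = 18
  C = 156
  V = -17 + 4·18 − 4·156 (−50 from intervention) = -619
  H = 138 + 6·18 + 156 − (-619) = 1021
  T = 60 − 2·18 + 1021 = 1045
  Y = 174 + 156 + 5·(-619) − 2·1045 = -4855
Option 2 (Q + 15):
  Q = 18 + 15 = 33
  C = 156
  V = -17 + 4·33 − 4·156 = -509
  H = 138 + 6·33 + 156 − (-509) = 1001
  T = 60 − 2·33 + 1001 = 995
  Y = 174 + 156 + 5·(-509) − 2·995 = -4205
Y: -4855 − (-4205) = -650

-650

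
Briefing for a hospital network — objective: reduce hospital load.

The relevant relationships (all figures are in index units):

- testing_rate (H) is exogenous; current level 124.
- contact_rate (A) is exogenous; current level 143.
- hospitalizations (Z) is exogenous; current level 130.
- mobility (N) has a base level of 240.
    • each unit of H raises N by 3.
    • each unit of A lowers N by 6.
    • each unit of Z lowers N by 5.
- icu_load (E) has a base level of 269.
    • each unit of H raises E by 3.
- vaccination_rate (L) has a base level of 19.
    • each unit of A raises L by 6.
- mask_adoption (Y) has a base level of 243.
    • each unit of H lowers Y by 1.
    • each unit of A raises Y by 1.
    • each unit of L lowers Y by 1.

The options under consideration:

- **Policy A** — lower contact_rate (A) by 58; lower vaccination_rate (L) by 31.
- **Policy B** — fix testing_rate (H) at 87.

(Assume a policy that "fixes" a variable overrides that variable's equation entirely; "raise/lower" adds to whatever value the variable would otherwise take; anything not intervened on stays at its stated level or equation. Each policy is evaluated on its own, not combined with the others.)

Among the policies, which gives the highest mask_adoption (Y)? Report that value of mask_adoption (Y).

-294

Policy A (A − 58, L − 31):
  H = 124
  A = 143 − 58 = 85
  L = 19 + 6·85 (−31 from intervention) = 498
  Y = 243 − 124 + 85 − 498 = -294
Policy B (H := 87):
  H = 87
  A = 143
  L = 19 + 6·143 = 877
  Y = 243 − 87 + 143 − 877 = -578
Comparing — Policy A: Y=-294, Policy B: Y=-578. Highest is -294 (Policy A).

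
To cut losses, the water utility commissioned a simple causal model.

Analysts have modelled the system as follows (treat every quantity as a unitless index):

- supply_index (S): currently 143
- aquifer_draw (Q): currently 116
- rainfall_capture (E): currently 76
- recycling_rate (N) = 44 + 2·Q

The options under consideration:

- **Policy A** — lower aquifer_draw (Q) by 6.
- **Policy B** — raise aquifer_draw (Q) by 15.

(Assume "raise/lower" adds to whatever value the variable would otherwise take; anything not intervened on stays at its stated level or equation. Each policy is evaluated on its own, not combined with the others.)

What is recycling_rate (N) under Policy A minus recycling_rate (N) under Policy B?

Policy A (Q − 6):
  Q = 116 − 6 = 110
  N = 44 + 2·110 = 264
Policy B (Q + 15):
  Q = 116 + 15 = 131
  N = 44 + 2·131 = 306
N: 264 − 306 = -42

-42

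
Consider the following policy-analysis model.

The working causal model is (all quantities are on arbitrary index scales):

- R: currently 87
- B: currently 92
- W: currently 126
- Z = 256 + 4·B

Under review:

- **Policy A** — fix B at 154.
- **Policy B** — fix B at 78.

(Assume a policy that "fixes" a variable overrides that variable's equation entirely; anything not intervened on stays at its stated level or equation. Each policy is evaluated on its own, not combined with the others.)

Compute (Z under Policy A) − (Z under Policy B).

304

Policy A (B := 154):
  B = 154
  Z = 256 + 4·154 = 872
Policy B (B := 78):
  B = 78
  Z = 256 + 4·78 = 568
Z: 872 − 568 = 304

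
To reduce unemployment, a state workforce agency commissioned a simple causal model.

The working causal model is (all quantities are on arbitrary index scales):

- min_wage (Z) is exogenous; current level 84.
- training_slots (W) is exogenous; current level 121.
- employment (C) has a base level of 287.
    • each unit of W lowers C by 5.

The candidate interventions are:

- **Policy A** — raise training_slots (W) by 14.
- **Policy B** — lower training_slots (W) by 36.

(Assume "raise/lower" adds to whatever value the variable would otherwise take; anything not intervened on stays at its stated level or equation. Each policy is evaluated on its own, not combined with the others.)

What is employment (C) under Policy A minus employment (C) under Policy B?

Policy A (W + 14):
  W = 121 + 14 = 135
  C = 287 − 5·135 = -388
Policy B (W − 36):
  W = 121 − 36 = 85
  C = 287 − 5·85 = -138
C: -388 − (-138) = -250

-250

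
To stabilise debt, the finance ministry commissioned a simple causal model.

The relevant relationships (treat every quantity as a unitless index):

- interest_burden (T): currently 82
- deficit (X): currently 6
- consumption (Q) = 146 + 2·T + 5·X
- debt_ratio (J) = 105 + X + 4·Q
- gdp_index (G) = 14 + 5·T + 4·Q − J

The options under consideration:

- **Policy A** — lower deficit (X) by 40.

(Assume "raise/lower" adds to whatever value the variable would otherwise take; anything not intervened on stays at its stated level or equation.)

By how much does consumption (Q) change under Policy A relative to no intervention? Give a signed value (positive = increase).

Baseline:
  T = 82
  X = 6
  Q = 146 + 2·82 + 5·6 = 340
Policy A (X − 40):
  T = 82
  X = 6 − 40 = -34
  Q = 146 + 2·82 + 5·(-34) = 140
Change in Q: 140 − 340 = -200

-200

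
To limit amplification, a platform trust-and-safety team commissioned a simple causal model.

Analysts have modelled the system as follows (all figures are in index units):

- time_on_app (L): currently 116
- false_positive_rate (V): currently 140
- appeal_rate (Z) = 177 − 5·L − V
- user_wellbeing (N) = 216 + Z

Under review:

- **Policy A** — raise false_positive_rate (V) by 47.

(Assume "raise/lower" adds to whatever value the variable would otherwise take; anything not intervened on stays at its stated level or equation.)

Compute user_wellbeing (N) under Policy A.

Policy A (V + 47):
  L = 116
  V = 140 + 47 = 187
  Z = 177 − 5·116 − 187 = -590
  N = 216 + (-590) = -374

-374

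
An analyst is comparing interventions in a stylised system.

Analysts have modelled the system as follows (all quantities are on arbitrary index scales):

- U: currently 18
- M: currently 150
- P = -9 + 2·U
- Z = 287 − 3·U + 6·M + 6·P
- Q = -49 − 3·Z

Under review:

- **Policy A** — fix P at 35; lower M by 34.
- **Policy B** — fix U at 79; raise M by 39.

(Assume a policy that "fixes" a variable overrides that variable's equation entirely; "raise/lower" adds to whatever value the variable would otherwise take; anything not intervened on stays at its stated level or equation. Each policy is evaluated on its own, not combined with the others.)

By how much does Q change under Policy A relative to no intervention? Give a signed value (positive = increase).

468

Baseline:
  U = 18
  M = 150
  P = -9 + 2·18 = 27
  Z = 287 − 3·18 + 6·150 + 6·27 = 1295
  Q = -49 − 3·1295 = -3934
Policy A (P := 35, M − 34):
  U = 18
  M = 150 − 34 = 116
  P = 35
  Z = 287 − 3·18 + 6·116 + 6·35 = 1139
  Q = -49 − 3·1139 = -3466
Change in Q: -3466 − (-3934) = 468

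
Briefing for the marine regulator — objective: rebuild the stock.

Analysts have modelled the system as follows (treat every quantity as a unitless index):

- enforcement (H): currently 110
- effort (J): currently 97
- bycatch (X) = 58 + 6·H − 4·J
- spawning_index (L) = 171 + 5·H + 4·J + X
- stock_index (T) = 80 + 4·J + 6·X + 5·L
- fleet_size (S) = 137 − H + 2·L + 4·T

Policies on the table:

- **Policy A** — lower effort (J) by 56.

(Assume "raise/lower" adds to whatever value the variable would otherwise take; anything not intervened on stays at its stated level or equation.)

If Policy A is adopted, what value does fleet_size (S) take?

45957

Policy A (J − 56):
  H = 110
  J = 97 − 56 = 41
  X = 58 + 6·110 − 4·41 = 554
  L = 171 + 5·110 + 4·41 + 554 = 1439
  T = 80 + 4·41 + 6·554 + 5·1439 = 10763
  S = 137 − 110 + 2·1439 + 4·10763 = 45957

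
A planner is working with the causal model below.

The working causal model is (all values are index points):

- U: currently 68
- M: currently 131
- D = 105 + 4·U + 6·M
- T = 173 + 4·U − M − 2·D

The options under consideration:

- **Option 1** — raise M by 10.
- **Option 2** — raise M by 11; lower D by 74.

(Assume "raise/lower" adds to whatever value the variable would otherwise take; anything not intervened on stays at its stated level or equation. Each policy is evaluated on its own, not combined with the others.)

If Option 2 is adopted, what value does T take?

Option 2 (M + 11, D − 74):
  U = 68
  M = 131 + 11 = 142
  D = 105 + 4·68 + 6·142 (−74 from intervention) = 1155
  T = 173 + 4·68 − 142 − 2·1155 = -2007

-2007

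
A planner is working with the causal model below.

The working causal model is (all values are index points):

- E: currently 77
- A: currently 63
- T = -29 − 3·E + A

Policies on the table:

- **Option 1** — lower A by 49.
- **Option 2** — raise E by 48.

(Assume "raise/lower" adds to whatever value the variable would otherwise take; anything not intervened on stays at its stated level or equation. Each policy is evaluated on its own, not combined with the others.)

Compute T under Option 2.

Option 2 (E + 48):
  E = 77 + 48 = 125
  A = 63
  T = -29 − 3·125 + 63 = -341

-341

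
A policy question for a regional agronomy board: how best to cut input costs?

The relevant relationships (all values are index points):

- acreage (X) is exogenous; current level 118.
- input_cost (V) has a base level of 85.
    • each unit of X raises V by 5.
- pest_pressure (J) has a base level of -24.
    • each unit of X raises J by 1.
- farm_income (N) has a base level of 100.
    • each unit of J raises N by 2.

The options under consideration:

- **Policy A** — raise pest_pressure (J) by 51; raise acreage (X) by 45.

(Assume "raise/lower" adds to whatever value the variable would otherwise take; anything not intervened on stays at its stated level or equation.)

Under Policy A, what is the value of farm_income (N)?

Policy A (J + 51, X + 45):
  X = 118 + 45 = 163
  J = -24 + 163 (+51 from intervention) = 190
  N = 100 + 2·190 = 480

480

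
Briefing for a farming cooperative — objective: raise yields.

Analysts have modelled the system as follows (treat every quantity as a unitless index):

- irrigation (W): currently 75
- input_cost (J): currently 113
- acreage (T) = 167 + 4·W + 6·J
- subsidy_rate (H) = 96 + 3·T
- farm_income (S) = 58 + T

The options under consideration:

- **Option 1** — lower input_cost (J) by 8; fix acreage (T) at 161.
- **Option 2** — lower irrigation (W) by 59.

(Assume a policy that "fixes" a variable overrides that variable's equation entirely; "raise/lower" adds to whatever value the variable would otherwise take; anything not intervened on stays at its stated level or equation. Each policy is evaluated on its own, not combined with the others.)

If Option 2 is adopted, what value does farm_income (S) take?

967

Option 2 (W − 59):
  W = 75 − 59 = 16
  J = 113
  T = 167 + 4·16 + 6·113 = 909
  S = 58 + 909 = 967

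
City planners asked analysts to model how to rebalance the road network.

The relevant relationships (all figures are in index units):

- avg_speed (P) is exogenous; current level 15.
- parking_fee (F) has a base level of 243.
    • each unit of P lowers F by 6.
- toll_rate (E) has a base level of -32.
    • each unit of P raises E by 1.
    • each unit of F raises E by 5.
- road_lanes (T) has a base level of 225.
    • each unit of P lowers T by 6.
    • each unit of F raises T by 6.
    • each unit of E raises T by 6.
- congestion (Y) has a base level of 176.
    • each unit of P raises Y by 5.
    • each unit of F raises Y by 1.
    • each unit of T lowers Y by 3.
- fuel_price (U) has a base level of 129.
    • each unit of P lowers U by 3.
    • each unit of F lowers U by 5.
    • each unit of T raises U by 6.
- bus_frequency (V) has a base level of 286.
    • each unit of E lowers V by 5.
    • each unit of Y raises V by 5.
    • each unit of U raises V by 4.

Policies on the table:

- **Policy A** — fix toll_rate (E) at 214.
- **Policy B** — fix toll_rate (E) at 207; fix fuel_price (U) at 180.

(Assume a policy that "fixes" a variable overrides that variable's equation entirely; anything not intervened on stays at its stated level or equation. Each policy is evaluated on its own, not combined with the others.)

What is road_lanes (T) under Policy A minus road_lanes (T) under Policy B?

Policy A (E := 214):
  P = 15
  F = 243 − 6·15 = 153
  E = 214
  T = 225 − 6·15 + 6·153 + 6·214 = 2337
Policy B (E := 207, U := 180):
  P = 15
  F = 243 − 6·15 = 153
  E = 207
  T = 225 − 6·15 + 6·153 + 6·207 = 2295
T: 2337 − 2295 = 42

42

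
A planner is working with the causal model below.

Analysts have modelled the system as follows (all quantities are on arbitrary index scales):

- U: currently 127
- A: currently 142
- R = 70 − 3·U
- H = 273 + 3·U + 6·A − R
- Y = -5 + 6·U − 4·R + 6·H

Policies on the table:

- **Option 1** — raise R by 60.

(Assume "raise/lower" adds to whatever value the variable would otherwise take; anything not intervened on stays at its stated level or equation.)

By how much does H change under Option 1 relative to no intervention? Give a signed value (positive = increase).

-60

Baseline:
  U = 127
  A = 142
  R = 70 − 3·127 = -311
  H = 273 + 3·127 + 6·142 − (-311) = 1817
Option 1 (R + 60):
  U = 127
  A = 142
  R = 70 − 3·127 (+60 from intervention) = -251
  H = 273 + 3·127 + 6·142 − (-251) = 1757
Change in H: 1757 − 1817 = -60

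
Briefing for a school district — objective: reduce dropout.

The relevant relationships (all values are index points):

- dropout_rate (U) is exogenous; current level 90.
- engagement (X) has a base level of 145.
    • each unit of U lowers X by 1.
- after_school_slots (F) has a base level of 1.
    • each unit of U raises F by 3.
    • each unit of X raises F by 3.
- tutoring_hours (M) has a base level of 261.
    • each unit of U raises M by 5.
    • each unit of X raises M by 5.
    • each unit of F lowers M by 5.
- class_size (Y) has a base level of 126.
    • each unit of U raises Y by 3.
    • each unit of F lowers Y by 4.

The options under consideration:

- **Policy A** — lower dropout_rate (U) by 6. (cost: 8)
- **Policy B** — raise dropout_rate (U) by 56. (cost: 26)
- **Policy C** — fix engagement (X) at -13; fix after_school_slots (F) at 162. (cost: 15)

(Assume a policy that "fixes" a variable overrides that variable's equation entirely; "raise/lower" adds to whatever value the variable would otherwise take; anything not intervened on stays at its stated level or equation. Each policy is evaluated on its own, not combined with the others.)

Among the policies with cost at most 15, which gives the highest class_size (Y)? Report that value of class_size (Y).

-252

Policy A (U − 6):
  U = 90 − 6 = 84
  X = 145 − 84 = 61
  F = 1 + 3·84 + 3·61 = 436
  Y = 126 + 3·84 − 4·436 = -1366
Policy C (X := -13, F := 162):
  U = 90
  X = -13
  F = 162
  Y = 126 + 3·90 − 4·162 = -252
Comparing — Policy A: Y=-1366, Policy C: Y=-252. Highest is -252 (Policy C).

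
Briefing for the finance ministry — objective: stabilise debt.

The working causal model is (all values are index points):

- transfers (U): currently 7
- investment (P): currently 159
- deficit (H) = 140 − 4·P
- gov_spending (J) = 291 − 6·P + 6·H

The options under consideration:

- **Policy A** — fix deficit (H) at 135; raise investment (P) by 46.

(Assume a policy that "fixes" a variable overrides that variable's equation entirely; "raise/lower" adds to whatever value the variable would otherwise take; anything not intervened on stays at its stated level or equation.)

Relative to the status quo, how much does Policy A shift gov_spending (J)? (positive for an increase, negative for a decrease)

3510

Baseline:
  P = 159
  H = 140 − 4·159 = -496
  J = 291 − 6·159 + 6·(-496) = -3639
Policy A (H := 135, P + 46):
  P = 159 + 46 = 205
  H = 135
  J = 291 − 6·205 + 6·135 = -129
Change in J: -129 − (-3639) = 3510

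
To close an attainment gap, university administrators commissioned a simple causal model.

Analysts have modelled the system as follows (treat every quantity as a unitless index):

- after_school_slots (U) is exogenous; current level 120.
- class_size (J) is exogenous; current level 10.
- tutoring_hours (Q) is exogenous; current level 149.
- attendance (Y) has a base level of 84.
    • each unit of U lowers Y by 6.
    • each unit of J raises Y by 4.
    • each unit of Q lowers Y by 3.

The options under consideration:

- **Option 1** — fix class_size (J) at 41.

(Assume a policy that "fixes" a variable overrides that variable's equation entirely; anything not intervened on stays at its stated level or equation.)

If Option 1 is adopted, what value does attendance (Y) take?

-919

Option 1 (J := 41):
  U = 120
  J = 41
  Q = 149
  Y = 84 − 6·120 + 4·41 − 3·149 = -919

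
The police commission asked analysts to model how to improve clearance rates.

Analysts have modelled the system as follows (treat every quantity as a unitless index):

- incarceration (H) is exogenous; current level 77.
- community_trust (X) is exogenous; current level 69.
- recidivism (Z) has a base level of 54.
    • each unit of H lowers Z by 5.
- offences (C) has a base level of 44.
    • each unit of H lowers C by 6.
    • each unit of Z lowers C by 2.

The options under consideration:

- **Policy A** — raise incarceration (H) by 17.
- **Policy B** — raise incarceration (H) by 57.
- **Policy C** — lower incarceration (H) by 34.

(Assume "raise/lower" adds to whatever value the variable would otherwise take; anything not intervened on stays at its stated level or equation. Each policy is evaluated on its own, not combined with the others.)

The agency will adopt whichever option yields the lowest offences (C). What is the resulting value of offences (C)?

108

Policy A (H + 17):
  H = 77 + 17 = 94
  Z = 54 − 5·94 = -416
  C = 44 − 6·94 − 2·(-416) = 312
Policy B (H + 57):
  H = 77 + 57 = 134
  Z = 54 − 5·134 = -616
  C = 44 − 6·134 − 2·(-616) = 472
Policy C (H − 34):
  H = 77 − 34 = 43
  Z = 54 − 5·43 = -161
  C = 44 − 6·43 − 2·(-161) = 108
Comparing — Policy A: C=312, Policy B: C=472, Policy C: C=108. Lowest is 108 (Policy C).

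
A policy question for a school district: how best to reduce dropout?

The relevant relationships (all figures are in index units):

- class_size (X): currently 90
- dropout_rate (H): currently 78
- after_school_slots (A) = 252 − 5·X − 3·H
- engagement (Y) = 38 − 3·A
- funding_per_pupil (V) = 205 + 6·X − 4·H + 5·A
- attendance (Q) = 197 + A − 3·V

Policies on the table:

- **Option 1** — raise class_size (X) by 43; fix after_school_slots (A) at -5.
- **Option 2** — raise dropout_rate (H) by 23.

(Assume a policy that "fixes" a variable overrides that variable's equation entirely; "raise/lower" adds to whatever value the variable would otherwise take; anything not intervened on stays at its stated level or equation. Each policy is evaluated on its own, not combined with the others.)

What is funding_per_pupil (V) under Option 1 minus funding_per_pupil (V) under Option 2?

Option 1 (X + 43, A := -5):
  X = 90 + 43 = 133
  H = 78
  A = -5
  V = 205 + 6·133 − 4·78 + 5·(-5) = 666
Option 2 (H + 23):
  X = 90
  H = 78 + 23 = 101
  A = 252 − 5·90 − 3·101 = -501
  V = 205 + 6·90 − 4·101 + 5·(-501) = -2164
V: 666 − (-2164) = 2830

2830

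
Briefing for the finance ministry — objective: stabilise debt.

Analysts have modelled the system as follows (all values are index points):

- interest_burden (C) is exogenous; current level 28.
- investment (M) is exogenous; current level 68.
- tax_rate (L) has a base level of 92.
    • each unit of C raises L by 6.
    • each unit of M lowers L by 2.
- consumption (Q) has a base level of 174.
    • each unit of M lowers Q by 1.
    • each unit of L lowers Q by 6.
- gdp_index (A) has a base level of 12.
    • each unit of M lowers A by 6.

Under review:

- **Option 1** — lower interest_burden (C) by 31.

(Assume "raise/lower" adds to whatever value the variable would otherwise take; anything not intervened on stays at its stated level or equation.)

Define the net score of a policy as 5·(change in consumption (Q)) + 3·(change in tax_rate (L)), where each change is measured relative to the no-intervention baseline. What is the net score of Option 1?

5022

Baseline:
  C = 28
  M = 68
  L = 92 + 6·28 − 2·68 = 124
  Q = 174 − 68 − 6·124 = -638
Option 1 (C − 31):
  C = 28 − 31 = -3
  M = 68
  L = 92 + 6·(-3) − 2·68 = -62
  Q = 174 − 68 − 6·(-62) = 478
ΔQ = 478 − (-638) = 1116; ΔL = -62 − 124 = -186
Score = 5·1116 + 3·(-186) = 5022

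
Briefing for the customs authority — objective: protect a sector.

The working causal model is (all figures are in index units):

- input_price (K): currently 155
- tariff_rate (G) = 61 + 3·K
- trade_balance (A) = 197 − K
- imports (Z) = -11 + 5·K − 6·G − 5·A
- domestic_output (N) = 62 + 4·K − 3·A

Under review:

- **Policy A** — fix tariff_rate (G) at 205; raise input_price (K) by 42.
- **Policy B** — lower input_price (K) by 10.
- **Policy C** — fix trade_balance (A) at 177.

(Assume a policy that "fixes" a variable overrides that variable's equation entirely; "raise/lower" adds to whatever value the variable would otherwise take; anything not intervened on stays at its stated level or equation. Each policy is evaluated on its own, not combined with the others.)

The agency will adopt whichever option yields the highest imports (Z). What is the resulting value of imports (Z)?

Policy A (G := 205, K + 42):
  K = 155 + 42 = 197
  G = 205
  A = 197 − 197 = 0
  Z = -11 + 5·197 − 6·205 − 5·0 = -256
Policy B (K − 10):
  K = 155 − 10 = 145
  G = 61 + 3·145 = 496
  A = 197 − 145 = 52
  Z = -11 + 5·145 − 6·496 − 5·52 = -2522
Policy C (A := 177):
  K = 155
  G = 61 + 3·155 = 526
  A = 177
  Z = -11 + 5·155 − 6·526 − 5·177 = -3277
Comparing — Policy A: Z=-256, Policy B: Z=-2522, Policy C: Z=-3277. Highest is -256 (Policy A).

-256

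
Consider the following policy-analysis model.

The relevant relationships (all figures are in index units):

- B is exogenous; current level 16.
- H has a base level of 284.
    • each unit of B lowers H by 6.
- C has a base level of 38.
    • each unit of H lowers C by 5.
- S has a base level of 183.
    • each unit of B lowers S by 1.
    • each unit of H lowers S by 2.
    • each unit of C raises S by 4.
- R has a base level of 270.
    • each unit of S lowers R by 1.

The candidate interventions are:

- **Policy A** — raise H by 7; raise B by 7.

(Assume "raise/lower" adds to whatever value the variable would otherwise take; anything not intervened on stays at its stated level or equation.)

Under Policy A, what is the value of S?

Policy A (H + 7, B + 7):
  B = 16 + 7 = 23
  H = 284 − 6·23 (+7 from intervention) = 153
  C = 38 − 5·153 = -727
  S = 183 − 23 − 2·153 + 4·(-727) = -3054

-3054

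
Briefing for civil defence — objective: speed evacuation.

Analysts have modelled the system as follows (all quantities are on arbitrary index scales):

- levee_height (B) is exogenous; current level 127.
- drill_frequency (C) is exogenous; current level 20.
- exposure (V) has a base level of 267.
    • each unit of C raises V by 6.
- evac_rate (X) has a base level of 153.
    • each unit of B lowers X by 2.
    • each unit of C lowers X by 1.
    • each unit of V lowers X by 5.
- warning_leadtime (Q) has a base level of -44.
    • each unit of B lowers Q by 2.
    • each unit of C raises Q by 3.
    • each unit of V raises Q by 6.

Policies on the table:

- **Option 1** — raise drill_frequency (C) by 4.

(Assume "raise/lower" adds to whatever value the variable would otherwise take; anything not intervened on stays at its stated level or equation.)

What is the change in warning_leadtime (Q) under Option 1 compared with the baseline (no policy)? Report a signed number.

Baseline:
  B = 127
  C = 20
  V = 267 + 6·20 = 387
  Q = -44 − 2·127 + 3·20 + 6·387 = 2084
Option 1 (C + 4):
  B = 127
  C = 20 + 4 = 24
  V = 267 + 6·24 = 411
  Q = -44 − 2·127 + 3·24 + 6·411 = 2240
Change in Q: 2240 − 2084 = 156

156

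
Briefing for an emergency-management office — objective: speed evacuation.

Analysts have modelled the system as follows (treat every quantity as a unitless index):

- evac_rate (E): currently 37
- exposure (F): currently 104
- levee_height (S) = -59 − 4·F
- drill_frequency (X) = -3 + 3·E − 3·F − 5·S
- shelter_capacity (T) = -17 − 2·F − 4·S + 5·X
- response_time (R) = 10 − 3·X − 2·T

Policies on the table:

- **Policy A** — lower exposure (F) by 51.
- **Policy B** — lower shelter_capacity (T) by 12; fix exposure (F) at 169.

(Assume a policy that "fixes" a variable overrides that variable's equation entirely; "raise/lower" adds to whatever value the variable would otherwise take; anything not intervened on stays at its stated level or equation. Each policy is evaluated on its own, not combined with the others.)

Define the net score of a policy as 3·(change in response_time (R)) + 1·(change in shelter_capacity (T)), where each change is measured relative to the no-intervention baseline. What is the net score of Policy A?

33048

Baseline:
  E = 37
  F = 104
  S = -59 − 4·104 = -475
  X = -3 + 3·37 − 3·104 − 5·(-475) = 2171
  T = -17 − 2·104 − 4·(-475) + 5·2171 = 12530
  R = 10 − 3·2171 − 2·12530 = -31563
Policy A (F − 51):
  E = 37
  F = 104 − 51 = 53
  S = -59 − 4·53 = -271
  X = -3 + 3·37 − 3·53 − 5·(-271) = 1304
  T = -17 − 2·53 − 4·(-271) + 5·1304 = 7481
  R = 10 − 3·1304 − 2·7481 = -18864
ΔR = -18864 − (-31563) = 12699; ΔT = 7481 − 12530 = -5049
Score = 3·12699 + 1·(-5049) = 33048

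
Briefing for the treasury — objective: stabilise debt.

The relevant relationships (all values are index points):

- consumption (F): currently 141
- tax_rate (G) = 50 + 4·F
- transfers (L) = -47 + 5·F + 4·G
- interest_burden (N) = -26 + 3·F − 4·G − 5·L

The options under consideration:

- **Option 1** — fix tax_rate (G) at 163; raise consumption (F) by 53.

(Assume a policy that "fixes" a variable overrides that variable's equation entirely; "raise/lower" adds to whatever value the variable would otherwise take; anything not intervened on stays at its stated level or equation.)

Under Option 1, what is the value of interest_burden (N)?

-7971

Option 1 (G := 163, F + 53):
  F = 141 + 53 = 194
  G = 163
  L = -47 + 5·194 + 4·163 = 1575
  N = -26 + 3·194 − 4·163 − 5·1575 = -7971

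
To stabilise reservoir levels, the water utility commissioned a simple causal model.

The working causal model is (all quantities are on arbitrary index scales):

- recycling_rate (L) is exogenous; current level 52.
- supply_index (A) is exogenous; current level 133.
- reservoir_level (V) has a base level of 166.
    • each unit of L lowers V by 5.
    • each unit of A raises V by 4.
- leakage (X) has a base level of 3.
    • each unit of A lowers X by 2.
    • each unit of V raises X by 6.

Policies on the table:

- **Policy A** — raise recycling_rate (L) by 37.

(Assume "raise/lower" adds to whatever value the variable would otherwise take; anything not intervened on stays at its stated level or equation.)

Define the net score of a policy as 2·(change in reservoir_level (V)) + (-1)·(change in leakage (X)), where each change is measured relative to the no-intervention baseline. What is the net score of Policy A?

740

Baseline:
  L = 52
  A = 133
  V = 166 − 5·52 + 4·133 = 438
  X = 3 − 2·133 + 6·438 = 2365
Policy A (L + 37):
  L = 52 + 37 = 89
  A = 133
  V = 166 − 5·89 + 4·133 = 253
  X = 3 − 2·133 + 6·253 = 1255
ΔV = 253 − 438 = -185; ΔX = 1255 − 2365 = -1110
Score = 2·(-185) + (-1)·(-1110) = 740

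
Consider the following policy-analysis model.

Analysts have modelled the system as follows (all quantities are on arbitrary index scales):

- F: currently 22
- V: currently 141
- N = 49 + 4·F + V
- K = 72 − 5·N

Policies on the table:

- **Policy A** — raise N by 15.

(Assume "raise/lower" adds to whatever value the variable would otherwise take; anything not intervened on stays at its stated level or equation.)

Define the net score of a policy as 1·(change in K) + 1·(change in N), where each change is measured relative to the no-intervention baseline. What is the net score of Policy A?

-60

Baseline:
  F = 22
  V = 141
  N = 49 + 4·22 + 141 = 278
  K = 72 − 5·278 = -1318
Policy A (N + 15):
  F = 22
  V = 141
  N = 49 + 4·22 + 141 (+15 from intervention) = 293
  K = 72 − 5·293 = -1393
ΔK = -1393 − (-1318) = -75; ΔN = 293 − 278 = 15
Score = 1·(-75) + 1·15 = -60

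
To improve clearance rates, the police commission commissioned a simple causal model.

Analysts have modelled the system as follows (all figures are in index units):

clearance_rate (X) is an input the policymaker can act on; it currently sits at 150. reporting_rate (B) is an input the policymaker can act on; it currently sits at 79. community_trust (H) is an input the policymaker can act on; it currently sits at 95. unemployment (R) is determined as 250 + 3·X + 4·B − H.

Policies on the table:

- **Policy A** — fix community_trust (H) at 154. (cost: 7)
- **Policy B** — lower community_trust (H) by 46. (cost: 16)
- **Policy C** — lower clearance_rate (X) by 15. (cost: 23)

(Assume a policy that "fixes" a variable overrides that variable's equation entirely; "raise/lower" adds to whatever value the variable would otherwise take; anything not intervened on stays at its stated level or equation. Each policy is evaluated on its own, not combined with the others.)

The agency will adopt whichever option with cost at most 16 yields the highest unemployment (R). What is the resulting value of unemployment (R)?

967

Policy A (H := 154):
  X = 150
  B = 79
  H = 154
  R = 250 + 3·150 + 4·79 − 154 = 862
Policy B (H − 46):
  X = 150
  B = 79
  H = 95 − 46 = 49
  R = 250 + 3·150 + 4·79 − 49 = 967
Comparing — Policy A: R=862, Policy B: R=967. Highest is 967 (Policy B).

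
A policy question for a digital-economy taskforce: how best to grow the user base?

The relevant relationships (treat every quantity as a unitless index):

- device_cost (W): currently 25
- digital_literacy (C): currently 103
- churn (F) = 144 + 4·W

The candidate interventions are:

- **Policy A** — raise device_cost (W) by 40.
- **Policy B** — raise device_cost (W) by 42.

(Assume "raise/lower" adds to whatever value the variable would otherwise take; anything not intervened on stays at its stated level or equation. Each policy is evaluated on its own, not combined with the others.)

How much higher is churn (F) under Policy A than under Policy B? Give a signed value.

Policy A (W + 40):
  W = 25 + 40 = 65
  F = 144 + 4·65 = 404
Policy B (W + 42):
  W = 25 + 42 = 67
  F = 144 + 4·67 = 412
F: 404 − 412 = -8

-8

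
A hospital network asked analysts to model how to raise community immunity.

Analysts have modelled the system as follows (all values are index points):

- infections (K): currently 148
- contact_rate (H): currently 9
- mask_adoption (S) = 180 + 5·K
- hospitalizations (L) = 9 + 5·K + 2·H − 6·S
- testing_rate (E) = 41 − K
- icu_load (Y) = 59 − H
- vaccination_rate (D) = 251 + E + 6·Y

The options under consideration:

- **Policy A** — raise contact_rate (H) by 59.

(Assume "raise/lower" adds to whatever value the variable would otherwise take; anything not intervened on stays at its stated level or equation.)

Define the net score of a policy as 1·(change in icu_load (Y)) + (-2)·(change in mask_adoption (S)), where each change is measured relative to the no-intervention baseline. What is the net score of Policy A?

Baseline:
  K = 148
  H = 9
  S = 180 + 5·148 = 920
  Y = 59 − 9 = 50
Policy A (H + 59):
  K = 148
  H = 9 + 59 = 68
  S = 180 + 5·148 = 920
  Y = 59 − 68 = -9
ΔY = -9 − 50 = -59; ΔS = 920 − 920 = 0
Score = 1·(-59) + (-2)·0 = -59

-59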